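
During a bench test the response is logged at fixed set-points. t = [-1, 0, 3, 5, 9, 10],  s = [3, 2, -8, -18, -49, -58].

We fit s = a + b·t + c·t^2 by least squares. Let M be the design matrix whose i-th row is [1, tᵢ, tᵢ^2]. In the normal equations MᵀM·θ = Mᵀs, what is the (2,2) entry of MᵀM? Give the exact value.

216

Row 2 ↔ basis t, column 2 ↔ basis t, so (MᵀM)_{2,2} = Σᵢ (t)·(t) = (-1)·(-1) + (0)·(0) + (3)·(3) + (5)·(5) + (9)·(9) + (10)·(10) = 216.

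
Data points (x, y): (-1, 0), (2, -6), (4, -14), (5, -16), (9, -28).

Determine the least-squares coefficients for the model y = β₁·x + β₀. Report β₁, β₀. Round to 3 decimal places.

β₁ = -2.861, β₀ = -1.927

The normal system AᵀA·[β₁, β₀]ᵀ = Aᵀy is [[127, 19]; [19, 5]]·[β₁, β₀]ᵀ = [-400, -64]ᵀ.
det = 127·5 − 19² = 274.
β₁ = ((-400)·5 − 19·(-64))/274 = -392/137; β₀ = (127·(-64) − 19·(-400))/274 = -264/137.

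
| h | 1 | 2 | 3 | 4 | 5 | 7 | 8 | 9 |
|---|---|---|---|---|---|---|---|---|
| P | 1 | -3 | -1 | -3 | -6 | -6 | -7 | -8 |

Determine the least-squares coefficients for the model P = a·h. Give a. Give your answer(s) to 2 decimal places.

a = -0.88

The normal equations are: 249·a = -220.
(Σh·h = 249, Σh·P = -220.)
a = (-220)/249 = -0.883534.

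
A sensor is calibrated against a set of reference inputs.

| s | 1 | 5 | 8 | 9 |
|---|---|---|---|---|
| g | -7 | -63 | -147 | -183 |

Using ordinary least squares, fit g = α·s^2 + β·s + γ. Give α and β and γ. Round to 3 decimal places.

Normal-equation sums: Σs^2·s^2 = 11283, Σs^2·s = 1367, Σs^2 = 171, Σs·s = 171, Σs = 23, Σ1 = 4.
Right-hand side: Σs^2·g = -25813, Σs·g = -3145, Σg = -400.
Solving the 3×3 system (Gaussian elimination) gives α = -2, β = -2, γ = -3.

α = -2.000, β = -2.000, γ = -3.000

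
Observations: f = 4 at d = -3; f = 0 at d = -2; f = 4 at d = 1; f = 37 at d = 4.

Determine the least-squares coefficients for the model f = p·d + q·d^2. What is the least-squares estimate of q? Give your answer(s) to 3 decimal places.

q = 1.519

MᵀM·[p, q]ᵀ = Mᵀf reads: 30·p + 30·q = 140;  30·p + 354·q = 632.
(Σd·d = 30, Σd·d^2 = 30, Σd^2·d^2 = 354, Σd·f = 140, Σd^2·f = 632.)
Eliminating q: 354·(row 1) − 30·(row 2) gives 9720·p = 354·140 − 30·632 = 30600, so p = 85/27.
Then q = (632 − 30·(85/27))/354 = 41/27.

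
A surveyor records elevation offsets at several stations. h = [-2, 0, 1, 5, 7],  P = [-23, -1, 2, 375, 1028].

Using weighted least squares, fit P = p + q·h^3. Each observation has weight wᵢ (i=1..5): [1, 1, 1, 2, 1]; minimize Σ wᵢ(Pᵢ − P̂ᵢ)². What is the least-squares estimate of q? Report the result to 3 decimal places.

q = 2.998

Setting ∂/∂p … = 0 gives: 6·p + 586·q = 1756;  586·p + 148964·q = 446540.
(Σwᵢ·1 = 6, Σwᵢ·h^3 = 586, Σwᵢ·h^3·h^3 = 148964, Σwᵢ·P = 1756, Σwᵢ·h^3·P = 446540.)
Eliminating q: 148964·(row 1) − 586·(row 2) gives 550388·p = 148964·1756 − 586·446540 = -91656, so p = -22914/137597.
Then q = (446540 − 586·(-22914/137597))/148964 = 412556/137597.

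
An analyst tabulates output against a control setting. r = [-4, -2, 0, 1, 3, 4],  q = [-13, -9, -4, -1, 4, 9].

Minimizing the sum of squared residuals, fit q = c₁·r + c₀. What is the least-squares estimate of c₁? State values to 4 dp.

c₁ = 2.6838

Sums needed: Σr·r = 46, Σr = 2, Σ1 = 6.
For Xᵀq: Σr·q = 117, Σq = -14.
Δ = 46·6 − 2² = 272.
c₁ = (117·6 − 2·(-14))/272 = 365/136; c₀ = (46·(-14) − 2·117)/272 = -439/136.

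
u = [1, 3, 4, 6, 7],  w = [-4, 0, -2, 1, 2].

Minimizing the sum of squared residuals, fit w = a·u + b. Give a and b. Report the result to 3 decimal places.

Normal-equation sums: Σu·u = 111, Σu = 21, Σ1 = 5.
For Xᵀw: Σu·w = 8, Σw = -3.
Normal equations: [[111, 21]; [21, 5]]·[a, b]ᵀ = [8, -3]ᵀ.
det = 111·5 − 21² = 114.
a = (8·5 − 21·(-3))/114 = 103/114; b = (111·(-3) − 21·8)/114 = -167/38.

a = 0.904, b = -4.395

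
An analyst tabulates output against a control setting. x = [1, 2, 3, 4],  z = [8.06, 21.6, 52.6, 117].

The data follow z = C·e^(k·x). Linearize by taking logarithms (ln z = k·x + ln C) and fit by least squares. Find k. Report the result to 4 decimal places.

Let Y = ln z. Fitting Y = k·x + ln C by least squares:
Σx = 10.0000, Σ(x)² = 30.0000, Σln z = 13.8845, Σx·ln z = 39.1691.
Normal system: [[30.0000, 10.0000]; [10.0000, 4]]·[k, ln C]ᵀ = [39.1691, 13.8845]ᵀ.
Slope k = (n·Σx·ln z − Σx·Σln z)/(n·Σ(x)² − (Σx)²) = (4·39.1691 − 10.0000·13.8845)/20.0000 = 0.89158; ln C = (Σln z − k·Σx)/n = 1.24217.

k = 0.8916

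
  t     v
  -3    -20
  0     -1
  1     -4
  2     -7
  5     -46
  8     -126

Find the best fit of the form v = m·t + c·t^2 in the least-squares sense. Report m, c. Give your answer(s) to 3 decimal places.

The normal system XᵀX·[m, c]ᵀ = Xᵀv is [[103, 619]; [619, 4819]]·[m, c]ᵀ = [-1196, -9426]ᵀ.
Eliminating c: 4819·(row 1) − 619·(row 2) gives 113196·m = 4819·(-1196) − 619·(-9426) = 71170, so m = 35585/56598.
Then c = ((-9426) − 619·(35585/56598))/4819 = -115277/56598.

m = 0.629, c = -2.037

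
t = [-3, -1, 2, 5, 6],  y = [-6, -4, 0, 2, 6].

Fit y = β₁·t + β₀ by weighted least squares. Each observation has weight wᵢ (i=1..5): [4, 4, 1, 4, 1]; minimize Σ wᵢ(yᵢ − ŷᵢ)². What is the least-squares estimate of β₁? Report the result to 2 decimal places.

β₁ = 1.10

From the data, Σwᵢ·t·t = 180, Σwᵢ·t = 12, Σwᵢ·1 = 14.
For XᵀWy: Σwᵢ·t·y = 164, Σwᵢ·y = -26.
XᵀWX·[β₁, β₀]ᵀ = XᵀWy becomes [[180, 12]; [12, 14]]·[β₁, β₀]ᵀ = [164, -26]ᵀ.
Eliminating β₀: 14·(row 1) − 12·(row 2) gives 2376·β₁ = 14·164 − 12·(-26) = 2608, so β₁ = 326/297.
Then β₀ = ((-26) − 12·(326/297))/14 = -277/99.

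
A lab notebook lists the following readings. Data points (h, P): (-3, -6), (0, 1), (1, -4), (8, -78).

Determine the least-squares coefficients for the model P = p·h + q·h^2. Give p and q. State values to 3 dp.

p = -1.292, q = -1.058

The normal equations are: 74·p + 486·q = -610;  486·p + 4178·q = -5050.
Eliminating q: 4178·(row 1) − 486·(row 2) gives 72976·p = 4178·(-610) − 486·(-5050) = -94280, so p = -11785/9122.
Then q = ((-5050) − 486·(-11785/9122))/4178 = -9655/9122.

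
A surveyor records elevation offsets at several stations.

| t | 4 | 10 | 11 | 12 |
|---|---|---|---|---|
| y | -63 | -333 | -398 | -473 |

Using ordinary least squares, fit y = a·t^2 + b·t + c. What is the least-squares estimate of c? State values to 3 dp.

c = -9.581

AᵀA·[a, b, c]ᵀ = Aᵀy reads: 45633·a + 4123·b + 381·c = -150578;  4123·a + 381·b + 37·c = -13636;  381·a + 37·b + 4·c = -1267.
Inverting the 3×3 Gram matrix, [a, b, c]ᵀ = [-2225/706, -533/706, -3382/353]ᵀ.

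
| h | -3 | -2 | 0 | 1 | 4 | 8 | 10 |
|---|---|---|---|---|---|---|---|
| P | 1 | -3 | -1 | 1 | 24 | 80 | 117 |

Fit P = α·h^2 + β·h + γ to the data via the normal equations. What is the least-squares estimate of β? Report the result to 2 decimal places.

Normal-equation sums: Σh^2·h^2 = 14450, Σh^2·h = 1542, Σh^2 = 194, Σh·h = 194, Σh = 18, Σ1 = 7.
Right-hand side: Σh^2·P = 17202, Σh·P = 1910, ΣP = 219.
Normal equations: [[14450, 1542, 194]; [1542, 194, 18]; [194, 18, 7]]·[α, β, γ]ᵀ = [17202, 1910, 219]ᵀ.
Solving the 3×3 system (Gaussian elimination) gives α = 209541/220612, β = 531781/220612, γ = -68178/55153.

β = 2.41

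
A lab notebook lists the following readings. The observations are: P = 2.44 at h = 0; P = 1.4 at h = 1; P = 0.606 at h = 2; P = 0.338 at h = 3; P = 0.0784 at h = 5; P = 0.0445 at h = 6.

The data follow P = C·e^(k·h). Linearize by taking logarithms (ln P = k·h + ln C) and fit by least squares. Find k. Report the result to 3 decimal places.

Taking logs, ln P = k·h + ln C, so regress ln P on h.
XᵀX = [[75.0000, 17.0000]; [17.0000, 6]], rhs = [-35.3227, -6.0153]ᵀ  (here Σh = 17.0000, Σ(h)² = 75.0000, Σln P = -6.0153, Σh·ln P = -35.3227).
Δ = 75.0000·6 − (17.0000)² = 161.0000; k = (-35.3227·6 − 17.0000·-6.0153)/161.0000 = -0.68122, ln C = (75.0000·-6.0153 − 17.0000·-35.3227)/161.0000 = 0.92756.

k = -0.681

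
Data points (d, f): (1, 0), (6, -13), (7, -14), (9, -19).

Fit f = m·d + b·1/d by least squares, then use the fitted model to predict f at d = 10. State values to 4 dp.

f̂ = -21.0725

Normal-equation sums: Σd·d = 167, Σd·1/d = 4, Σ1/d·1/d = 16837/15876.
For Xᵀf: Σd·f = -347, Σ1/d·f = -113/18.
Eliminating b: (16837/15876)·(row 1) − 4·(row 2) gives (2557763/15876)·m = (16837/15876)·(-347) − 4·(-113/18) = -5443775/15876, so m = -5443775/2557763.
Then b = ((-113/18) − 4·(-5443775/2557763))/(16837/15876) = 5391666/2557763.
At d = 10: f̂ = (-5443775/2557763)·(10) + (5391666/2557763)·(1/10) = -269492917/12788815.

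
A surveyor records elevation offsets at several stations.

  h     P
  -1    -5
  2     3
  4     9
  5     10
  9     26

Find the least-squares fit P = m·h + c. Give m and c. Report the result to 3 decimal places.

m = 3.058, c = -3.022

Setting ∂/∂m … = 0 gives: 127·m + 19·c = 331;  19·m + 5·c = 43.
(Σh·h = 127, Σh = 19, Σ1 = 5, Σh·P = 331, ΣP = 43.)
Determinant 127·5 − 19² = 274.
m = (331·5 − 19·43)/274 = 419/137; c = (127·43 − 19·331)/274 = -414/137.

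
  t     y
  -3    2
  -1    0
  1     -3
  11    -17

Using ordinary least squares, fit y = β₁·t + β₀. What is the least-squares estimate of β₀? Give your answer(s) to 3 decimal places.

β₀ = -1.741

Forming AᵀA = [[132, 8]; [8, 4]] and Aᵀy = [-196, -18]ᵀ gives AᵀA·[β₁, β₀]ᵀ = Aᵀy.
Δ = 132·4 − 8² = 464.
β₁ = ((-196)·4 − 8·(-18))/464 = -40/29; β₀ = (132·(-18) − 8·(-196))/464 = -101/58.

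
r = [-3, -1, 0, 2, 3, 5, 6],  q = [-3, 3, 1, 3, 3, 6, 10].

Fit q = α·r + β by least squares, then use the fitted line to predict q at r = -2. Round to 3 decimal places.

q̂ = -0.905

XᵀX·[α, β]ᵀ = Xᵀq reads: 84·α + 12·β = 111;  12·α + 7·β = 23.
Determinant 84·7 − 12² = 444.
α = (111·7 − 12·23)/444 = 167/148; β = (84·23 − 12·111)/444 = 50/37.
At r = -2: q̂ = (167/148)·(-2) + (50/37)·(1) = -67/74.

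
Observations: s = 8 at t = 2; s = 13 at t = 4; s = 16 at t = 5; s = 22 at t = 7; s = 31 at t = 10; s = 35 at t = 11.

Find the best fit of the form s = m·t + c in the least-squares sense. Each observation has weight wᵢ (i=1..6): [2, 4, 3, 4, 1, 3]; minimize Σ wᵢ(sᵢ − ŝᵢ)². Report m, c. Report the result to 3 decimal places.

From the data, Σwᵢ·t·t = 806, Σwᵢ·t = 106, Σwᵢ·1 = 17.
And Σwᵢ·t·s = 2561, Σwᵢ·s = 340.
AᵀWA·[m, c]ᵀ = AᵀWs becomes [[806, 106]; [106, 17]]·[m, c]ᵀ = [2561, 340]ᵀ.
Eliminating c: 17·(row 1) − 106·(row 2) gives 2466·m = 17·2561 − 106·340 = 7497, so m = 833/274.
Then c = (340 − 106·(833/274))/17 = 143/137.

m = 3.040, c = 1.044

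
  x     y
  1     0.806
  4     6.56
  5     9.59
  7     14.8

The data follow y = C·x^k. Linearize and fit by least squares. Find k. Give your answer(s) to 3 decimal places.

k = 1.509

With ln yᵢ as the transformed response and ln xᵢ as the regressor:
AᵀA = [[8.2987, 4.9416]; [4.9416, 4]], rhs = [11.4896, 6.6207]ᵀ  (here Σln x = 4.9416, Σ(ln x)² = 8.2987, Σln y = 6.6207, Σln x·ln y = 11.4896).
Δ = 8.2987·4 − (4.9416)² = 8.7748; k = (11.4896·4 − 4.9416·6.6207)/8.7748 = 1.50902, ln C = (8.2987·6.6207 − 4.9416·11.4896)/8.7748 = -0.20909.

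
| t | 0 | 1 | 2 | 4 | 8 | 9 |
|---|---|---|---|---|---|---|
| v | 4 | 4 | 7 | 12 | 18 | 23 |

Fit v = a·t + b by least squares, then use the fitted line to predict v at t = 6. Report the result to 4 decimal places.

XᵀX·[a, b]ᵀ = Xᵀv reads: 166·a + 24·b = 417;  24·a + 6·b = 68.
(Σt·t = 166, Σt = 24, Σ1 = 6, Σt·v = 417, Σv = 68.)
Determinant 166·6 − 24² = 420.
a = (417·6 − 24·68)/420 = 29/14; b = (166·68 − 24·417)/420 = 64/21.
At t = 6: v̂ = (29/14)·(6) + (64/21)·(1) = 325/21.

v̂ = 15.4762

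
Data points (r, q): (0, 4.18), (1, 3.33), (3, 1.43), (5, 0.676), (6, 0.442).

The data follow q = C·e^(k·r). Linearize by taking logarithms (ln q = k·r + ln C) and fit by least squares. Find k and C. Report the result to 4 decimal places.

With ln qᵢ as the transformed response and rᵢ as the regressor:
Over the data: Σr = 15.0000, Σ(r)² = 71.0000, Σln q = 1.7830, Σr·ln q = -4.5805.
Normal system: [[71.0000, 15.0000]; [15.0000, 5]]·[k, ln C]ᵀ = [-4.5805, 1.7830]ᵀ.
Δ = 71.0000·5 − (15.0000)² = 130.0000; k = (-4.5805·5 − 15.0000·1.7830)/130.0000 = -0.38190, ln C = (71.0000·1.7830 − 15.0000·-4.5805)/130.0000 = 1.50228, so C = exp(1.50228) = 4.49193.

k = -0.3819, C = 4.4919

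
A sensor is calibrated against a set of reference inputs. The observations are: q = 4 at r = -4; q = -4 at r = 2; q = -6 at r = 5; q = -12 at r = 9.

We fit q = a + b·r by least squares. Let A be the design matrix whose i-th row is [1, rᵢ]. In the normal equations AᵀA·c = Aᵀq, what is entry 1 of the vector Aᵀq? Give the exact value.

-18

Entry 1 ↔ basis 1, so (Aᵀq)_{1} = Σᵢ qᵢ = (1)·(4) + (1)·(-4) + (1)·(-6) + (1)·(-12) = -18.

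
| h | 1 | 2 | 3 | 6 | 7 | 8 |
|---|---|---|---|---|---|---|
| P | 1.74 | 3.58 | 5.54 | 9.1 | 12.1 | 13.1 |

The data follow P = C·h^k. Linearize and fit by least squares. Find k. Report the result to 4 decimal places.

k = 0.9547

Linearized form: ln P = k·ln h + ln C. From the 6 transformed points,
AᵀA = [[13.0084, 7.6089]; [7.6089, 6]], rhs = [16.9227, 10.8153]ᵀ  (here Σln h = 7.6089, Σ(ln h)² = 13.0084, Σln P = 10.8153, Σln h·ln P = 16.9227).
Δ = 13.0084·6 − (7.6089)² = 20.1558; k = (16.9227·6 − 7.6089·10.8153)/20.1558 = 0.95474, ln C = (13.0084·10.8153 − 7.6089·16.9227)/20.1558 = 0.59180.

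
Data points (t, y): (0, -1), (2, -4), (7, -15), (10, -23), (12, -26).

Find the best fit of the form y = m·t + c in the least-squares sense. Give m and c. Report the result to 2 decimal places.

m = -2.17, c = -0.36

With design matrix M, MᵀM = [[297, 31]; [31, 5]] and Mᵀy = [-655, -69]ᵀ.
det = 297·5 − 31² = 524.
m = ((-655)·5 − 31·(-69))/524 = -284/131; c = (297·(-69) − 31·(-655))/524 = -47/131.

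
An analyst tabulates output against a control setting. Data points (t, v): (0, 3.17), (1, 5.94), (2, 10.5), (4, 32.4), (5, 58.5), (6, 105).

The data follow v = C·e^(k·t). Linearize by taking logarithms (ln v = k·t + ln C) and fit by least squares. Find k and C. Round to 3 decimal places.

Taking logs, ln v = k·t + ln C, so regress ln v on t.
Sums: Σt = 18.0000, Σ(t)² = 82.0000, Σln v = 17.4880, Σt·ln v = 68.6660.
Normal system: [[82.0000, 18.0000]; [18.0000, 6]]·[k, ln C]ᵀ = [68.6660, 17.4880]ᵀ.
Slope k = (n·Σt·ln v − Σt·Σln v)/(n·Σ(t)² − (Σt)²) = (6·68.6660 − 18.0000·17.4880)/168.0000 = 0.57865; ln C = (Σln v − k·Σt)/n = 1.17872, so C = exp(1.17872) = 3.25021.

k = 0.579, C = 3.250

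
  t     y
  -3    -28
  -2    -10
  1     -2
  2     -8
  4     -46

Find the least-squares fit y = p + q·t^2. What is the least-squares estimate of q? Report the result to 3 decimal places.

Forming MᵀM = [[5, 34]; [34, 370]] and Mᵀy = [-94, -1062]ᵀ gives MᵀM·[p, q]ᵀ = Mᵀy.
Eliminating q: 370·(row 1) − 34·(row 2) gives 694·p = 370·(-94) − 34·(-1062) = 1328, so p = 664/347.
Then q = ((-1062) − 34·(664/347))/370 = -1057/347.

q = -3.046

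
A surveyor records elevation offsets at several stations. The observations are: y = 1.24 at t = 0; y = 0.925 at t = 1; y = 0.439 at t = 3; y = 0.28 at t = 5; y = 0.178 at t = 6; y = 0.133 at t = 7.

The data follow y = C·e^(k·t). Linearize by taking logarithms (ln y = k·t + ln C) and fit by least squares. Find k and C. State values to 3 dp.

Taking logs, ln y = k·t + ln C, so regress ln y on t.
Σt = 22.0000, Σ(t)² = 120.0000, Σln y = -5.7024, Σt·ln y = -33.3902.
Normal system: [[120.0000, 22.0000]; [22.0000, 6]]·[k, ln C]ᵀ = [-33.3902, -5.7024]ᵀ.
Slope k = (n·Σt·ln y − Σt·Σln y)/(n·Σ(t)² − (Σt)²) = (6·-33.3902 − 22.0000·-5.7024)/236.0000 = -0.31732; ln C = (Σln y − k·Σt)/n = 0.21310, so C = exp(0.21310) = 1.23751.

k = -0.317, C = 1.238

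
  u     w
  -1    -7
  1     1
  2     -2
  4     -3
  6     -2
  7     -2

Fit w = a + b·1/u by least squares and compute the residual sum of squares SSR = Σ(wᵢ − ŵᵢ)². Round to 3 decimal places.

SSR = 1.960

From the data, Σ1 = 6, Σ1/u = 89/84, Σ1/u·1/u = 16657/7056.
And Σw = -15, Σ1/u·w = 473/84.
det = 6·(16657/7056) − (89/84)² = 92021/7056.
a = ((-15)·(16657/7056) − (89/84)·(473/84))/(92021/7056) = -291952/92021; b = (6·(473/84) − (89/84)·(-15))/(92021/7056) = 350532/92021.
Residuals: -1663/92021, 33441/92021, -67356/92021, -71744/92021, 49488/92021, 3402/5413; SSR = 180382/92021.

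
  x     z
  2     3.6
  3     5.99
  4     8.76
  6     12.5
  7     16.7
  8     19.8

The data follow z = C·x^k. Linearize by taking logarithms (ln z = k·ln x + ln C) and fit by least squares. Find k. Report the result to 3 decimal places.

Let Y = ln z. Fitting Y = k·ln x + ln C by least squares:
XᵀX = [[14.9303, 8.9952]; [8.9952, 6]], rhs = [22.0756, 13.5680]ᵀ  (here Σln x = 8.9952, Σ(ln x)² = 14.9303, Σln z = 13.5680, Σln x·ln z = 22.0756).
Slope k = (n·Σln x·ln z − Σln x·Σln z)/(n·Σ(ln x)² − (Σln x)²) = (6·22.0756 − 8.9952·13.5680)/8.6686 = 1.20053; ln C = (Σln z − k·Σln x)/n = 0.46151.

k = 1.201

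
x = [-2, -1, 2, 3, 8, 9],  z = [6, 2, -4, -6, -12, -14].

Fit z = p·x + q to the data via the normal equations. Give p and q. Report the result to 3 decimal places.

Forming AᵀA = [[163, 19]; [19, 6]] and Aᵀz = [-262, -28]ᵀ gives AᵀA·[p, q]ᵀ = Aᵀz.
Eliminating q: 6·(row 1) − 19·(row 2) gives 617·p = 6·(-262) − 19·(-28) = -1040, so p = -1040/617.
Then q = ((-28) − 19·(-1040/617))/6 = 414/617.

p = -1.686, q = 0.671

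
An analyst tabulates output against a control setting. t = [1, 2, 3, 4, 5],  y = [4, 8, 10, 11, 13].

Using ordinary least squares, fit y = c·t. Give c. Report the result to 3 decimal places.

The normal equations are: 55·c = 159.
(Σt·t = 55, Σt·y = 159.)
c = 159/55 = 2.89091.

c = 2.891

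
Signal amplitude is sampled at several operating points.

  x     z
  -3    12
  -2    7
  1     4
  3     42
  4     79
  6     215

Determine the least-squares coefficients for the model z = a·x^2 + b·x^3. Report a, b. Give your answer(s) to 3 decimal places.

a = 2.909, b = 0.512

Compute the Gram sums: Σx^2·x^2 = 1731, Σx^2·x^3 = 8769, Σx^3·x^3 = 52275.
And Σx^2·z = 9522, Σx^3·z = 52254.
So MᵀM·[a, b]ᵀ = Mᵀz: [[1731, 8769]; [8769, 52275]]·[a, b]ᵀ = [9522, 52254]ᵀ.
Eliminating b: 52275·(row 1) − 8769·(row 2) gives 13592664·a = 52275·9522 − 8769·52254 = 39547224, so a = 183089/62929.
Then b = (52254 − 8769·(183089/62929))/52275 = 32191/62929.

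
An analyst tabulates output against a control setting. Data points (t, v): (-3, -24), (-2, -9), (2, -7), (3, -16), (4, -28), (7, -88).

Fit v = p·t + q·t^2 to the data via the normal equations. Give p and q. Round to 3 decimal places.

p = 1.217, q = -1.992

With design matrix M, MᵀM = [[91, 407]; [407, 2851]] and Mᵀv = [-700, -5184]ᵀ.
Determinant 91·2851 − 407² = 93792.
p = ((-700)·2851 − 407·(-5184))/93792 = 28547/23448; q = (91·(-5184) − 407·(-700))/93792 = -46711/23448.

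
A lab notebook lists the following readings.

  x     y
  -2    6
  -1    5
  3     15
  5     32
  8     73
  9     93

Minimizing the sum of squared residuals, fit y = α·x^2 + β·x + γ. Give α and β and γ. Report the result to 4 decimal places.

Normal-equation sums: Σx^2·x^2 = 11380, Σx^2·x = 1384, Σx^2 = 184, Σx·x = 184, Σx = 22, Σ1 = 6.
Moment sums: Σx^2·y = 13169, Σx·y = 1609, Σy = 224.
Normal equations: [[11380, 1384, 184]; [1384, 184, 22]; [184, 22, 6]]·[α, β, γ]ᵀ = [13169, 1609, 224]ᵀ.
Row-reducing yields α = 138371/134556, β = 37907/67278, γ = 83677/22426.

α = 1.0284, β = 0.5634, γ = 3.7312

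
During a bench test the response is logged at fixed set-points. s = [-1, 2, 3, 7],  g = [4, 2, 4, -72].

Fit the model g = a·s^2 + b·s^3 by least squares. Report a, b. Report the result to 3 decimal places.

Compute the Gram sums: Σs^2·s^2 = 2499, Σs^2·s^3 = 17081, Σs^3·s^3 = 118443.
Moment sums: Σs^2·g = -3480, Σs^3·g = -24576.
Determinant 2499·118443 − 17081² = 4228496.
a = ((-3480)·118443 − 17081·(-24576))/4228496 = 950127/528562; b = (2499·(-24576) − 17081·(-3480))/4228496 = -246693/528562.

a = 1.798, b = -0.467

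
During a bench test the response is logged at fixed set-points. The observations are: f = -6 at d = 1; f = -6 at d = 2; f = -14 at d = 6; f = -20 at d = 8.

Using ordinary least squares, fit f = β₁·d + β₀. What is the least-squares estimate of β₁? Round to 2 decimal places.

From the data, Σd·d = 105, Σd = 17, Σ1 = 4.
Right-hand side: Σd·f = -262, Σf = -46.
So XᵀX·[β₁, β₀]ᵀ = Xᵀf: [[105, 17]; [17, 4]]·[β₁, β₀]ᵀ = [-262, -46]ᵀ.
Eliminating β₀: 4·(row 1) − 17·(row 2) gives 131·β₁ = 4·(-262) − 17·(-46) = -266, so β₁ = -266/131.
Then β₀ = ((-46) − 17·(-266/131))/4 = -376/131.

β₁ = -2.03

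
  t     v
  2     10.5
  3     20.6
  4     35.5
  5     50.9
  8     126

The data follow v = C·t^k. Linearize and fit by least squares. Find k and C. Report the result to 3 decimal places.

k = 1.792, C = 2.950

Taking logs, ln v = k·ln t + ln C, so regress ln v on ln t.
AᵀA = [[10.5236, 6.8669]; [6.8669, 5]], rhs = [26.2835, 17.7123]ᵀ  (here Σln t = 6.8669, Σ(ln t)² = 10.5236, Σln v = 17.7123, Σln t·ln v = 26.2835).
Solving (det = 5.4631): k = 1.79168, ln C = 1.08181, so C = exp(1.08181) = 2.95000.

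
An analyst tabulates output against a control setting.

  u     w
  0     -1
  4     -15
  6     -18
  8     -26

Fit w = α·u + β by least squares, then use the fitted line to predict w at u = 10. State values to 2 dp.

Compute the Gram sums: Σu·u = 116, Σu = 18, Σ1 = 4.
Right-hand side: Σu·w = -376, Σw = -60.
Normal equations: [[116, 18]; [18, 4]]·[α, β]ᵀ = [-376, -60]ᵀ.
Eliminating β: 4·(row 1) − 18·(row 2) gives 140·α = 4·(-376) − 18·(-60) = -424, so α = -106/35.
Then β = ((-60) − 18·(-106/35))/4 = -48/35.
At u = 10: ŵ = (-106/35)·(10) + (-48/35)·(1) = -1108/35.

ŵ = -31.66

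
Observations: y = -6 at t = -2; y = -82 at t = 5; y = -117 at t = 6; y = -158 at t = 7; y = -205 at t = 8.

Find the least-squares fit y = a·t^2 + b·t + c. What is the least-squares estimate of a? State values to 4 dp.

The normal system AᵀA·[a, b, c]ᵀ = Aᵀy is [[8434, 1188, 178]; [1188, 178, 24]; [178, 24, 5]]·[a, b, c]ᵀ = [-27148, -3846, -568]ᵀ.
Inverting the 3×3 Gram matrix, [a, b, c]ᵀ = [-76912/25519, -46389/25519, 4752/1963]ᵀ.

a = -3.0139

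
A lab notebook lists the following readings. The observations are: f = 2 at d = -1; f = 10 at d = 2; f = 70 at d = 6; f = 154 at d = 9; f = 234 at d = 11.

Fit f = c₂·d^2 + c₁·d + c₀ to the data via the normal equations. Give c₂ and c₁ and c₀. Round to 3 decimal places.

c₂ = 1.913, c₁ = 0.026, c₀ = 0.871

Compute the Gram sums: Σd^2·d^2 = 22515, Σd^2·d = 2283, Σd^2 = 243, Σd·d = 243, Σd = 27, Σ1 = 5.
For Xᵀf: Σd^2·f = 43350, Σd·f = 4398, Σf = 470.
Normal equations: [[22515, 2283, 243]; [2283, 243, 27]; [243, 27, 5]]·[c₂, c₁, c₀]ᵀ = [43350, 4398, 470]ᵀ.
Solving the 3×3 system (Gaussian elimination) gives c₂ = 6517/3406, c₁ = 87/3406, c₀ = 1484/1703.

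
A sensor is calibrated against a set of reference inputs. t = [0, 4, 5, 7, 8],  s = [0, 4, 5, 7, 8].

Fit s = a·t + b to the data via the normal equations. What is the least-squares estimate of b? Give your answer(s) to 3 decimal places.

Sums needed: Σt·t = 154, Σt = 24, Σ1 = 5.
Right-hand side: Σt·s = 154, Σs = 24.
AᵀA·[a, b]ᵀ = Aᵀs becomes [[154, 24]; [24, 5]]·[a, b]ᵀ = [154, 24]ᵀ.
Determinant 154·5 − 24² = 194.
a = (154·5 − 24·24)/194 = 1; b = (154·24 − 24·154)/194 = 0.

b = 0.000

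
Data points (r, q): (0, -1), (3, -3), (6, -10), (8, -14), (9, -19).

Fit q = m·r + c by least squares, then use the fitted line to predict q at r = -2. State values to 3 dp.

Setting ∂/∂m … = 0 gives: 190·m + 26·c = -352;  26·m + 5·c = -47.
Δ = 190·5 − 26² = 274.
m = ((-352)·5 − 26·(-47))/274 = -269/137; c = (190·(-47) − 26·(-352))/274 = 111/137.
At r = -2: q̂ = (-269/137)·(-2) + (111/137)·(1) = 649/137.

q̂ = 4.737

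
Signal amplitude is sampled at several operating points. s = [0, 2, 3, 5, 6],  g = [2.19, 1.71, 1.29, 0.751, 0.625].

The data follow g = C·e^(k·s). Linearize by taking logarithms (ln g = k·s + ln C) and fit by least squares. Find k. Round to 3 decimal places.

With ln gᵢ as the transformed response and sᵢ as the regressor:
Σs = 16.0000, Σ(s)² = 74.0000, Σln g = 0.8187, Σs·ln g = -2.4149.
Equations: 74.0000·k + 16.0000·ln C = -2.4149;  16.0000·k + 5·ln C = 0.8187.
Δ = 74.0000·5 − (16.0000)² = 114.0000; k = (-2.4149·5 − 16.0000·0.8187)/114.0000 = -0.22082, ln C = (74.0000·0.8187 − 16.0000·-2.4149)/114.0000 = 0.87035.

k = -0.221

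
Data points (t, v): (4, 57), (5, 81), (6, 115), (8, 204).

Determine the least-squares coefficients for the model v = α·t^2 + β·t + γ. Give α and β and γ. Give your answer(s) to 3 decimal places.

α = 3.977, β = -10.895, γ = 36.700

The normal equations are: 6273·α + 917·β + 141·γ = 20133;  917·α + 141·β + 23·γ = 2955;  141·α + 23·β + 4·γ = 457.
Inverting the 3×3 Gram matrix, [α, β, γ]ᵀ = [175/44, -2397/220, 367/10]ᵀ.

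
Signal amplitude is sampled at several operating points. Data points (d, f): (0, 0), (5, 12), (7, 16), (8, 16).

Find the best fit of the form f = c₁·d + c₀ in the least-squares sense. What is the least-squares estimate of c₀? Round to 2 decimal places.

c₀ = 0.47

Entries of AᵀA: Σd·d = 138, Σd = 20, Σ1 = 4.
For Aᵀf: Σd·f = 300, Σf = 44.
AᵀA·[c₁, c₀]ᵀ = Aᵀf becomes [[138, 20]; [20, 4]]·[c₁, c₀]ᵀ = [300, 44]ᵀ.
Determinant 138·4 − 20² = 152.
c₁ = (300·4 − 20·44)/152 = 40/19; c₀ = (138·44 − 20·300)/152 = 9/19.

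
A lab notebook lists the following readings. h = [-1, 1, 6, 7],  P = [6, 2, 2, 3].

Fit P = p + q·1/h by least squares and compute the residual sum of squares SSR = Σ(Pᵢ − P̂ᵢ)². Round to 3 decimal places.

The normal equations are: 4·p + (13/42)·q = 13;  (13/42)·p + (3613/1764)·q = -68/21.
(Σ1 = 4, Σ1/h = 13/42, Σ1/h·1/h = 3613/1764, ΣP = 13, Σ1/h·P = -68/21.)
Δ = 4·(3613/1764) − (13/42)² = 1587/196.
p = (13·(3613/1764) − (13/42)·(-68/21))/(1587/196) = 2119/621; q = (4·(-68/21) − (13/42)·13)/(1587/196) = -434/207.
Residuals: 305/621, 425/621, -220/207, -70/621; SSR = 50/27.

SSR = 1.852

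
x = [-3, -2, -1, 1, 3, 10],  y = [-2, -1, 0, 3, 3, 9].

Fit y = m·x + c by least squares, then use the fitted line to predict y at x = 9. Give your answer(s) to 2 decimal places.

Normal-equation sums: Σx·x = 124, Σx = 8, Σ1 = 6.
And Σx·y = 110, Σy = 12.
So AᵀA·[m, c]ᵀ = Aᵀy: [[124, 8]; [8, 6]]·[m, c]ᵀ = [110, 12]ᵀ.
Determinant 124·6 − 8² = 680.
m = (110·6 − 8·12)/680 = 141/170; c = (124·12 − 8·110)/680 = 76/85.
At x = 9: ŷ = (141/170)·(9) + (76/85)·(1) = 1421/170.

ŷ = 8.36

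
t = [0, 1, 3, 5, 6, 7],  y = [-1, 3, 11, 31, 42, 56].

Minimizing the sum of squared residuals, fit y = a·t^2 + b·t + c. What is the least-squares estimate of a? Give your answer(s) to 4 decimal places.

a = 0.9696

Forming MᵀM = [[4404, 712, 120]; [712, 120, 22]; [120, 22, 6]] and Mᵀy = [5133, 835, 142]ᵀ gives MᵀM·[a, b, c]ᵀ = Mᵀy.
Row-reducing yields a = 7039/7260, b = 1557/1210, c = -1607/3630.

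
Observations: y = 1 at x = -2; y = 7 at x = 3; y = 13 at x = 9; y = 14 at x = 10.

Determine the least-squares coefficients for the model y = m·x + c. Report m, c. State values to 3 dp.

m = 1.074, c = 3.378

The normal equations are: 194·m + 20·c = 276;  20·m + 4·c = 35.
Eliminating c: 4·(row 1) − 20·(row 2) gives 376·m = 4·276 − 20·35 = 404, so m = 101/94.
Then c = (35 − 20·(101/94))/4 = 635/188.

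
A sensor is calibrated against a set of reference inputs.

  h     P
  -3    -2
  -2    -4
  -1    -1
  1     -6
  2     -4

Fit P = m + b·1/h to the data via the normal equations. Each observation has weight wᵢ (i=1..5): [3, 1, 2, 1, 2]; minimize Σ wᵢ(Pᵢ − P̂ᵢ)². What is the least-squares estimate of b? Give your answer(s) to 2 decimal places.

b = -2.17

Setting ∂/∂m … = 0 gives: 9·m + (-3/2)·b = -26;  (-3/2)·m + (49/12)·b = -4.
Eliminating b: (49/12)·(row 1) − (-3/2)·(row 2) gives (69/2)·m = (49/12)·(-26) − (-3/2)·(-4) = -673/6, so m = -673/207.
Then b = ((-4) − (-3/2)·(-673/207))/(49/12) = -50/23.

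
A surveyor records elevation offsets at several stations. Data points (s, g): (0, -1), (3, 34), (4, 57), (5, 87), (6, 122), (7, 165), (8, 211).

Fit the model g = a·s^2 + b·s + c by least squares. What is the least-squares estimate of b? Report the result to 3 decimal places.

b = 2.627

Normal-equation sums: Σs^2·s^2 = 8755, Σs^2·s = 1287, Σs^2 = 199, Σs·s = 199, Σs = 33, Σ1 = 7.
Moment sums: Σs^2·g = 29374, Σs·g = 4340, Σg = 675.
Normal equations: [[8755, 1287, 199]; [1287, 199, 33]; [199, 33, 7]]·[a, b, c]ᵀ = [29374, 4340, 675]ᵀ.
Row-reducing yields a = 134333/44898, b = 39317/14966, c = -3250/3207.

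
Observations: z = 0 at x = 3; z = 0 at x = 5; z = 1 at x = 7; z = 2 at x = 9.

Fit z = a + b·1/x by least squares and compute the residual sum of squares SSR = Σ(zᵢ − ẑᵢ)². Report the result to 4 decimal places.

SSR = 0.9923

Compute the Gram sums: Σ1 = 4, Σ1/x = 248/315, Σ1/x·1/x = 18244/99225.
Right-hand side: Σz = 3, Σ1/x·z = 23/63.
So MᵀM·[a, b]ᵀ = Mᵀz: [[4, 248/315]; [248/315, 18244/99225]]·[a, b]ᵀ = [3, 23/63]ᵀ.
Eliminating b: (18244/99225)·(row 1) − (248/315)·(row 2) gives (3824/33075)·a = (18244/99225)·3 − (248/315)·(23/63) = 26212/99225, so a = 6553/2868.
Then b = ((23/63) − (248/315)·(6553/2868))/(18244/99225) = -7455/956.
Residuals: 451/1434, -520/717, -245/1434, 139/239; SSR = 1423/1434.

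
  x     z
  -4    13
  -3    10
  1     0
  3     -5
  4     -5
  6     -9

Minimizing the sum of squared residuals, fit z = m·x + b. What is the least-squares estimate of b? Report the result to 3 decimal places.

b = 3.266

Sums needed: Σx·x = 87, Σx = 7, Σ1 = 6.
Right-hand side: Σx·z = -171, Σz = 4.
Normal equations: [[87, 7]; [7, 6]]·[m, b]ᵀ = [-171, 4]ᵀ.
det = 87·6 − 7² = 473.
m = ((-171)·6 − 7·4)/473 = -1054/473; b = (87·4 − 7·(-171))/473 = 1545/473.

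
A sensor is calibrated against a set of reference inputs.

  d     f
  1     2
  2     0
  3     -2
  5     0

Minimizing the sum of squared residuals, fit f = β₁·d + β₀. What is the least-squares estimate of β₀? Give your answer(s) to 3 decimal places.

β₀ = 1.257

With design matrix X, XᵀX = [[39, 11]; [11, 4]] and Xᵀf = [-4, 0]ᵀ.
Eliminating β₀: 4·(row 1) − 11·(row 2) gives 35·β₁ = 4·(-4) − 11·0 = -16, so β₁ = -16/35.
Then β₀ = (0 − 11·(-16/35))/4 = 44/35.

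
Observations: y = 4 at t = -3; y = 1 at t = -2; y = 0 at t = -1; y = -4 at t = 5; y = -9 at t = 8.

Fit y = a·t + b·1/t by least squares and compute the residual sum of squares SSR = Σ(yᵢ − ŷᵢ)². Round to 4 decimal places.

Entries of XᵀX: Σt·t = 103, Σt·1/t = 5, Σ1/t·1/t = 20401/14400.
And Σt·y = -106, Σ1/t·y = -451/120.
Δ = 103·(20401/14400) − 5² = 1741303/14400.
a = ((-106)·(20401/14400) − 5·(-451/120))/(1741303/14400) = -1891906/1741303; b = (103·(-451/120) − 5·(-106))/(1741303/14400) = 2057640/1741303.
Residuals: 1975374/1741303, -1013689/1741303, 165734/1741303, 2082790/1741303, -793684/1741303; SSR = 5699803/1741303.

SSR = 3.2733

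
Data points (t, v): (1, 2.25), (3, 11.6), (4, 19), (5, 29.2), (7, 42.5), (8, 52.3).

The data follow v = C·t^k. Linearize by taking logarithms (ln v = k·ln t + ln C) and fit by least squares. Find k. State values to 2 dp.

k = 1.53

With ln vᵢ as the transformed response and ln tᵢ as the regressor:
Σln t = 8.1197, Σ(ln t)² = 13.8297, Σln v = 17.2870, Σln t·ln v = 27.7296.
Normal system: [[13.8297, 8.1197]; [8.1197, 6]]·[k, ln C]ᵀ = [27.7296, 17.2870]ᵀ.
Slope k = (n·Σln t·ln v − Σln t·Σln v)/(n·Σ(ln t)² − (Σln t)²) = (6·27.7296 − 8.1197·17.2870)/17.0487 = 1.52576; ln C = (Σln v − k·Σln t)/n = 0.81639.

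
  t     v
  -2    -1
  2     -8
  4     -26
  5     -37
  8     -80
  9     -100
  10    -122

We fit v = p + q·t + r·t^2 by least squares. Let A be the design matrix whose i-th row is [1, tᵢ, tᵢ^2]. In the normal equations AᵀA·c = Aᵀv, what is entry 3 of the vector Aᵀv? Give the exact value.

Entry 3 ↔ basis t^2, so (Aᵀv)_{3} = Σᵢ (t^2)·vᵢ = (4)·(-1) + (4)·(-8) + (16)·(-26) + (25)·(-37) + (64)·(-80) + (81)·(-100) + (100)·(-122) = -26797.

-26797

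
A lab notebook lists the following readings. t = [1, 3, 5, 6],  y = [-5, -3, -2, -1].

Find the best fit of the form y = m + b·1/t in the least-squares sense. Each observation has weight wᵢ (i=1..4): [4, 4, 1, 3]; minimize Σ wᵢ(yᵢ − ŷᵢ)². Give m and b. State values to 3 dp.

The normal system AᵀWA·[m, b]ᵀ = AᵀWy is [[12, 181/30]; [181/30, 4111/900]]·[m, b]ᵀ = [-37, -249/10]ᵀ.
Eliminating b: (4111/900)·(row 1) − (181/30)·(row 2) gives (16571/900)·m = (4111/900)·(-37) − (181/30)·(-249/10) = -169/9, so m = -16900/16571.
Then b = ((-249/10) − (181/30)·(-16900/16571))/(4111/900) = -68010/16571.

m = -1.020, b = -4.104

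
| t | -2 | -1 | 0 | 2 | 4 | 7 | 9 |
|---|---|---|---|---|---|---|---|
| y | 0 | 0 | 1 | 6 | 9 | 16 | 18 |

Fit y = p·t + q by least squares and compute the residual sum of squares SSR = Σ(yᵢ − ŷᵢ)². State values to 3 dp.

Forming MᵀM = [[155, 19]; [19, 7]] and Mᵀy = [322, 50]ᵀ gives MᵀM·[p, q]ᵀ = Mᵀy.
det = 155·7 − 19² = 724.
p = (322·7 − 19·50)/724 = 326/181; q = (155·50 − 19·322)/724 = 408/181.
Residuals: 244/181, -82/181, -227/181, 26/181, -83/181, 206/181, -84/181; SSR = 966/181.

SSR = 5.337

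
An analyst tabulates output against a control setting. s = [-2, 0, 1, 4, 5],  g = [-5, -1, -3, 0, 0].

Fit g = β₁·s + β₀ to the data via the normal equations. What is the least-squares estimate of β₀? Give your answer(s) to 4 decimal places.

β₀ = -2.8313

Normal-equation sums: Σs·s = 46, Σs = 8, Σ1 = 5.
Right-hand side: Σs·g = 7, Σg = -9.
AᵀA·[β₁, β₀]ᵀ = Aᵀg becomes [[46, 8]; [8, 5]]·[β₁, β₀]ᵀ = [7, -9]ᵀ.
Eliminating β₀: 5·(row 1) − 8·(row 2) gives 166·β₁ = 5·7 − 8·(-9) = 107, so β₁ = 107/166.
Then β₀ = ((-9) − 8·(107/166))/5 = -235/83.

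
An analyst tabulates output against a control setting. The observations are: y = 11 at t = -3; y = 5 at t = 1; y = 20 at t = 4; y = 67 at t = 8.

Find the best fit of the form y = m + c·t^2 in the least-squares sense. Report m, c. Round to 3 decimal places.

Forming XᵀX = [[4, 90]; [90, 4434]] and Xᵀy = [103, 4712]ᵀ gives XᵀX·[m, c]ᵀ = Xᵀy.
Δ = 4·4434 − 90² = 9636.
m = (103·4434 − 90·4712)/9636 = 5437/1606; c = (4·4712 − 90·103)/9636 = 4789/4818.

m = 3.385, c = 0.994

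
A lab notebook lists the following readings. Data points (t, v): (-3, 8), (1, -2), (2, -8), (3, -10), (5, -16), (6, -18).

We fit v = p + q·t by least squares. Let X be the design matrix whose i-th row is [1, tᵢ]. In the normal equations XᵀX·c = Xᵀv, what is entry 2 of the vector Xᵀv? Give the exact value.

-260

Entry 2 ↔ basis t, so (Xᵀv)_{2} = Σᵢ (t)·vᵢ = (-3)·(8) + (1)·(-2) + (2)·(-8) + (3)·(-10) + (5)·(-16) + (6)·(-18) = -260.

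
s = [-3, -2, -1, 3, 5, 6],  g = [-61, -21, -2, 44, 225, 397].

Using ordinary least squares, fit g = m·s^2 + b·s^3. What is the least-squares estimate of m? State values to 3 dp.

m = -0.928

The normal system AᵀA·[m, b]ᵀ = Aᵀg is [[2100, 10868]; [10868, 63804]]·[m, b]ᵀ = [19678, 116882]ᵀ.
Eliminating b: 63804·(row 1) − 10868·(row 2) gives 15874976·m = 63804·19678 − 10868·116882 = -14738464, so m = -35429/38161.
Then b = (116882 − 10868·(-35429/38161))/63804 = 1974481/992186.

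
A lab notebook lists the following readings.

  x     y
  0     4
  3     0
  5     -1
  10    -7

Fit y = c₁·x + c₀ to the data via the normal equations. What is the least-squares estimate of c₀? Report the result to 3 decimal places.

Entries of AᵀA: Σx·x = 134, Σx = 18, Σ1 = 4.
And Σx·y = -75, Σy = -4.
So AᵀA·[c₁, c₀]ᵀ = Aᵀy: [[134, 18]; [18, 4]]·[c₁, c₀]ᵀ = [-75, -4]ᵀ.
Eliminating c₀: 4·(row 1) − 18·(row 2) gives 212·c₁ = 4·(-75) − 18·(-4) = -228, so c₁ = -57/53.
Then c₀ = ((-4) − 18·(-57/53))/4 = 407/106.

c₀ = 3.840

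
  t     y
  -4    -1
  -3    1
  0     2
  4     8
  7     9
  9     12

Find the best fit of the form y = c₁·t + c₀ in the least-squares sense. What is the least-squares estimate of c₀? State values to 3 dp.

c₀ = 3.091

Entries of MᵀM: Σt·t = 171, Σt = 13, Σ1 = 6.
For Mᵀy: Σt·y = 204, Σy = 31.
MᵀM·[c₁, c₀]ᵀ = Mᵀy becomes [[171, 13]; [13, 6]]·[c₁, c₀]ᵀ = [204, 31]ᵀ.
Eliminating c₀: 6·(row 1) − 13·(row 2) gives 857·c₁ = 6·204 − 13·31 = 821, so c₁ = 821/857.
Then c₀ = (31 − 13·(821/857))/6 = 2649/857.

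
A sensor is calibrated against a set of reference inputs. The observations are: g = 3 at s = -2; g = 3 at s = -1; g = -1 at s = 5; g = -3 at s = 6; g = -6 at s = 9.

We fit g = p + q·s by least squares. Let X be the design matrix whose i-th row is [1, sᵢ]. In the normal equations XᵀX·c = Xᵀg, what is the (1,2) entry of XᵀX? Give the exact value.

17

Row 1 ↔ basis 1, column 2 ↔ basis s, so (XᵀX)_{1,2} = Σᵢ s = (1)·(-2) + (1)·(-1) + (1)·(5) + (1)·(6) + (1)·(9) = 17.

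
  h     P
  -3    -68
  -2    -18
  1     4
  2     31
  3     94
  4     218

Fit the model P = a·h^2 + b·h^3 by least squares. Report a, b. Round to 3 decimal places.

Entries of XᵀX: Σh^2·h^2 = 451, Σh^2·h^3 = 1025, Σh^3·h^3 = 5683.
For XᵀP: Σh^2·P = 3778, Σh^3·P = 18722.
So XᵀX·[a, b]ᵀ = XᵀP: [[451, 1025]; [1025, 5683]]·[a, b]ᵀ = [3778, 18722]ᵀ.
Eliminating b: 5683·(row 1) − 1025·(row 2) gives 1512408·a = 5683·3778 − 1025·18722 = 2280324, so a = 190027/126034.
Then b = (18722 − 1025·(190027/126034))/5683 = 9291/3074.

a = 1.508, b = 3.022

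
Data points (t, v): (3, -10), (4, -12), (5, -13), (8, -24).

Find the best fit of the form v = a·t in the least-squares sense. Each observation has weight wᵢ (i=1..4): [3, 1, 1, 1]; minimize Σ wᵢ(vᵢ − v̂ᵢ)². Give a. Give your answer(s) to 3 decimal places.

a = -2.992

Sums needed: Σwᵢ·t·t = 132.
Moment sums: Σwᵢ·t·v = -395.
XᵀWX·[a]ᵀ = XᵀWv becomes [[132]]·[a]ᵀ = [-395]ᵀ.
Hence a = -395 / 132 ≈ -2.99242.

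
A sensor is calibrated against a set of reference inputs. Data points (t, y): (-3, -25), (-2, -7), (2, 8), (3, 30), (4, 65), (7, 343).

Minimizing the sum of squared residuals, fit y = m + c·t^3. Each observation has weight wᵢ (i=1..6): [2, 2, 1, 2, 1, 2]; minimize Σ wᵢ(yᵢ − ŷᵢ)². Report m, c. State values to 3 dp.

m = 1.641, c = 0.995

The normal system XᵀWX·[m, c]ᵀ = XᵀWy is [[10, 742]; [742, 242502]]·[m, c]ᵀ = [755, 242604]ᵀ.
Determinant 10·242502 − 742² = 1874456.
m = (755·242502 − 742·242604)/1874456 = 1538421/937228; c = (10·242604 − 742·755)/1874456 = 932915/937228.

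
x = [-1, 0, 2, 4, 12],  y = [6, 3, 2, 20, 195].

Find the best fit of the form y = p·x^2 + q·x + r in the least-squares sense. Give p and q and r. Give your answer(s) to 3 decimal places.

p = 1.504, q = -1.982, r = 2.304

Compute the Gram sums: Σx^2·x^2 = 21009, Σx^2·x = 1799, Σx^2 = 165, Σx·x = 165, Σx = 17, Σ1 = 5.
Moment sums: Σx^2·y = 28414, Σx·y = 2418, Σy = 226.
AᵀA·[p, q, r]ᵀ = Aᵀy becomes [[21009, 1799, 165]; [1799, 165, 17]; [165, 17, 5]]·[p, q, r]ᵀ = [28414, 2418, 226]ᵀ.
Row-reducing yields p = 255348/169771, q = -336442/169771, r = 391068/169771.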